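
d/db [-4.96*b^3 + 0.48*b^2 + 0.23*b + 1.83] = -14.88*b^2 + 0.96*b + 0.23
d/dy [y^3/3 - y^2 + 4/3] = y*(y - 2)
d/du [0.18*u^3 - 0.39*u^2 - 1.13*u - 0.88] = 0.54*u^2 - 0.78*u - 1.13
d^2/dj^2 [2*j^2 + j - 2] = 4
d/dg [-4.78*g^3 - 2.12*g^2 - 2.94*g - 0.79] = -14.34*g^2 - 4.24*g - 2.94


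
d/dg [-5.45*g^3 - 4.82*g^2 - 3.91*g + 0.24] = -16.35*g^2 - 9.64*g - 3.91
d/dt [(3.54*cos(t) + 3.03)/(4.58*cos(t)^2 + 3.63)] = (16.2132*cos(t)^2 + 27.7548*cos(t) - 12.8502)*sin(t)/(20.9764*cos(t)^4 + 33.2508*cos(t)^2 + 13.1769)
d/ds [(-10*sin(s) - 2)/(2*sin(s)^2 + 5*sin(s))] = 2*(10*cos(s) + 4/tan(s) + 5*cos(s)/sin(s)^2)/(2*sin(s) + 5)^2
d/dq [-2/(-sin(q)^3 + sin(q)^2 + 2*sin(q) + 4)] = 2*(-3*sin(q)^2 + 2*sin(q) + 2)*cos(q)/(-sin(q)^3 + sin(q)^2 + 2*sin(q) + 4)^2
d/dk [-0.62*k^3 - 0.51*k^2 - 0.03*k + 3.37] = -1.86*k^2 - 1.02*k - 0.03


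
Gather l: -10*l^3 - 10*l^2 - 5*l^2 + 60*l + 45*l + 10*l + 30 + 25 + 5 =-10*l^3 - 15*l^2 + 115*l + 60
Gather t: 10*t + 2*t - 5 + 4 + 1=12*t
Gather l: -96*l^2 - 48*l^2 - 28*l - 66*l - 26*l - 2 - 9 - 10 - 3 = -144*l^2 - 120*l - 24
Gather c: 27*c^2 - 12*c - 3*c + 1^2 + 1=27*c^2 - 15*c + 2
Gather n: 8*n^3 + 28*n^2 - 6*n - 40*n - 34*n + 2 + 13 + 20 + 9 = 8*n^3 + 28*n^2 - 80*n + 44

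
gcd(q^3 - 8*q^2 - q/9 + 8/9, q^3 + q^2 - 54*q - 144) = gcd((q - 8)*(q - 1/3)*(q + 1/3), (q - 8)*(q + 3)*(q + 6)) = q - 8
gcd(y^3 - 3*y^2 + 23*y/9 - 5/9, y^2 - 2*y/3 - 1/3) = y - 1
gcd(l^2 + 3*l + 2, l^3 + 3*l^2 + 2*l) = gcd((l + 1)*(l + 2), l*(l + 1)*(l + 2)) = l^2 + 3*l + 2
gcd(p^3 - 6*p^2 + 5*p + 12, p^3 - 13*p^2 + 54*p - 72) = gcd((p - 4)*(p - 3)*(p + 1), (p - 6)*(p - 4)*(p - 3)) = p^2 - 7*p + 12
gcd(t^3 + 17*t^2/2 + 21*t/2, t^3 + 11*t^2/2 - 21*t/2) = t^2 + 7*t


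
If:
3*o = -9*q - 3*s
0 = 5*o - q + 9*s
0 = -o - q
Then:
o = 0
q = 0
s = 0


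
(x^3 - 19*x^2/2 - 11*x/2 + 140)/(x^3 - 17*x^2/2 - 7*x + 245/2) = (x - 8)/(x - 7)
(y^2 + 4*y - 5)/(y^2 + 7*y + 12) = (y^2 + 4*y - 5)/(y^2 + 7*y + 12)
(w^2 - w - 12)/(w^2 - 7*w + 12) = (w + 3)/(w - 3)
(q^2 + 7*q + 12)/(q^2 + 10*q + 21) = (q + 4)/(q + 7)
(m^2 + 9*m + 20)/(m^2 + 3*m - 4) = (m + 5)/(m - 1)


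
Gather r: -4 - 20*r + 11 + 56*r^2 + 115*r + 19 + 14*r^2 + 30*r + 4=70*r^2 + 125*r + 30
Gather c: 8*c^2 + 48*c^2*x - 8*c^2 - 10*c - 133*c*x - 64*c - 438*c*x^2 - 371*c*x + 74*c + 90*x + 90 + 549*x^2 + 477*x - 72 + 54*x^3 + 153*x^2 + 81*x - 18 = 48*c^2*x + c*(-438*x^2 - 504*x) + 54*x^3 + 702*x^2 + 648*x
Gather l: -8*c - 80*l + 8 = -8*c - 80*l + 8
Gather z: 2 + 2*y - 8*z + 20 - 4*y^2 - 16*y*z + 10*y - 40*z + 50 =-4*y^2 + 12*y + z*(-16*y - 48) + 72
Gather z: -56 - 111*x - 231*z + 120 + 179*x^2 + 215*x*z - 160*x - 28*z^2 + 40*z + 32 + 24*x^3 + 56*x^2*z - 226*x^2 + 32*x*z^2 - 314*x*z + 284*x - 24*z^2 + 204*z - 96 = 24*x^3 - 47*x^2 + 13*x + z^2*(32*x - 52) + z*(56*x^2 - 99*x + 13)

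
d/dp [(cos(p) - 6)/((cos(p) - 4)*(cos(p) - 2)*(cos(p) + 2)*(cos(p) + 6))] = (3*cos(p)^4 - 20*cos(p)^3 - 64*cos(p)^2 + 336*cos(p) - 48)*sin(p)/((cos(p) - 4)^2*(cos(p) - 2)^2*(cos(p) + 2)^2*(cos(p) + 6)^2)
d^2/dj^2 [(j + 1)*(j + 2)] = 2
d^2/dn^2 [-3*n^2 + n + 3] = -6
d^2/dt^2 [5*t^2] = 10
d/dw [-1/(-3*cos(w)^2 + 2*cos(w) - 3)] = 2*(3*cos(w) - 1)*sin(w)/(3*cos(w)^2 - 2*cos(w) + 3)^2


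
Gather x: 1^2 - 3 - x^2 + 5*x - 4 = -x^2 + 5*x - 6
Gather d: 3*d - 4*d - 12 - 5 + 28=11 - d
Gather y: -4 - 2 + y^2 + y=y^2 + y - 6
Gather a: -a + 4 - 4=-a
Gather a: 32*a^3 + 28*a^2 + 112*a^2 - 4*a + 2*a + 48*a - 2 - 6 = 32*a^3 + 140*a^2 + 46*a - 8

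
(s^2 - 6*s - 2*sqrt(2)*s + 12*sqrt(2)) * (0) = 0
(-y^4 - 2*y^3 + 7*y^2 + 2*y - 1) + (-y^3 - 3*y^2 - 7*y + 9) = -y^4 - 3*y^3 + 4*y^2 - 5*y + 8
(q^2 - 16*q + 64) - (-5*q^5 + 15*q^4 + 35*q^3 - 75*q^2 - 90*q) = 5*q^5 - 15*q^4 - 35*q^3 + 76*q^2 + 74*q + 64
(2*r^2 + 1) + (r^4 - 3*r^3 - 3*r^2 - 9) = r^4 - 3*r^3 - r^2 - 8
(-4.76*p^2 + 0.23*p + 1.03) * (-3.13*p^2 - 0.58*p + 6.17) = 14.8988*p^4 + 2.0409*p^3 - 32.7265*p^2 + 0.8217*p + 6.3551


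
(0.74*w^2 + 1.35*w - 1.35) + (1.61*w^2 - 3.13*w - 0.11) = 2.35*w^2 - 1.78*w - 1.46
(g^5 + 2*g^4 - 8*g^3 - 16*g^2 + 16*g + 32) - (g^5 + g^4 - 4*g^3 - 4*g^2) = g^4 - 4*g^3 - 12*g^2 + 16*g + 32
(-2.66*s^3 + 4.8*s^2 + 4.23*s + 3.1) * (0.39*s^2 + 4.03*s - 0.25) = -1.0374*s^5 - 8.8478*s^4 + 21.6587*s^3 + 17.0559*s^2 + 11.4355*s - 0.775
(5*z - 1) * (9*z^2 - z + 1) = 45*z^3 - 14*z^2 + 6*z - 1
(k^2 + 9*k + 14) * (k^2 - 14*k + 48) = k^4 - 5*k^3 - 64*k^2 + 236*k + 672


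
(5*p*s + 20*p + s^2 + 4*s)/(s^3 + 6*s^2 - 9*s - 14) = (5*p*s + 20*p + s^2 + 4*s)/(s^3 + 6*s^2 - 9*s - 14)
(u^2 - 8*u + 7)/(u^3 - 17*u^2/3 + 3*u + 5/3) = 3*(u - 7)/(3*u^2 - 14*u - 5)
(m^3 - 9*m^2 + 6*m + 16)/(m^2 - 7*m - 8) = m - 2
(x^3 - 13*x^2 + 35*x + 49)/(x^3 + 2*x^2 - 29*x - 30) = (x^2 - 14*x + 49)/(x^2 + x - 30)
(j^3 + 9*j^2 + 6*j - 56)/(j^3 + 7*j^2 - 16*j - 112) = (j - 2)/(j - 4)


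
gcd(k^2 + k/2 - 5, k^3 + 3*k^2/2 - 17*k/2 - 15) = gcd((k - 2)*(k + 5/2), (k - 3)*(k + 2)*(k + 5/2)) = k + 5/2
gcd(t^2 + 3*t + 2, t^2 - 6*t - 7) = t + 1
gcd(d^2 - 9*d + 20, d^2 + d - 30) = d - 5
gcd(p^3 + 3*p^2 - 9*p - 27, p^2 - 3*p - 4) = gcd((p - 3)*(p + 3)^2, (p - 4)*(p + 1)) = 1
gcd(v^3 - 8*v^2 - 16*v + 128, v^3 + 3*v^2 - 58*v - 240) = v - 8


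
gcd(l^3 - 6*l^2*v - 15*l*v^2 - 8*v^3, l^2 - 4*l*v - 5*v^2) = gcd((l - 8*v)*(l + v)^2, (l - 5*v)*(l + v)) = l + v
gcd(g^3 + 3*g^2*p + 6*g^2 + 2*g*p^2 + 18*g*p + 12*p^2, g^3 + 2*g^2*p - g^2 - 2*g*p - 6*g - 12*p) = g + 2*p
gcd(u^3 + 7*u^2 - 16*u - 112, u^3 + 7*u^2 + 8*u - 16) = u + 4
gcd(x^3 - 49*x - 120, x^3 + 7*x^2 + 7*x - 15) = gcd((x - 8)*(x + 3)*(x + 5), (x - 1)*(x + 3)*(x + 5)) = x^2 + 8*x + 15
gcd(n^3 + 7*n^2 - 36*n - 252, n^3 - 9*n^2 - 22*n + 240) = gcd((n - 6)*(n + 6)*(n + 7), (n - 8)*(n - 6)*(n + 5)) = n - 6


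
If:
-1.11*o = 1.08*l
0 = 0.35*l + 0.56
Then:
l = -1.60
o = 1.56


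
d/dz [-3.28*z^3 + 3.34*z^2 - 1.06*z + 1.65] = -9.84*z^2 + 6.68*z - 1.06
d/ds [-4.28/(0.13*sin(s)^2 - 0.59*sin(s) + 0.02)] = (1.1128*sin(s) - 2.5252)*cos(s)/(0.13*sin(s)^2 - 0.59*sin(s) + 0.02)^2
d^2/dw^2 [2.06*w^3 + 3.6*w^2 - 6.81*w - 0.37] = 12.36*w + 7.2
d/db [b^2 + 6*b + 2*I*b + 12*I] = 2*b + 6 + 2*I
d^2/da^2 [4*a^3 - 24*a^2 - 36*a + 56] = 24*a - 48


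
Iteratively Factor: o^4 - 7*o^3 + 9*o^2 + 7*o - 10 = (o - 5)*(o^3 - 2*o^2 - o + 2) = (o - 5)*(o + 1)*(o^2 - 3*o + 2) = (o - 5)*(o - 2)*(o + 1)*(o - 1)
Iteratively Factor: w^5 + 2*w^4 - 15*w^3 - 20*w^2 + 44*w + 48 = (w + 2)*(w^4 - 15*w^2 + 10*w + 24) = (w + 2)*(w + 4)*(w^3 - 4*w^2 + w + 6) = (w - 3)*(w + 2)*(w + 4)*(w^2 - w - 2) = (w - 3)*(w + 1)*(w + 2)*(w + 4)*(w - 2)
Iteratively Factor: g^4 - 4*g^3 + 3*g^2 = (g)*(g^3 - 4*g^2 + 3*g) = g^2*(g^2 - 4*g + 3) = g^2*(g - 1)*(g - 3)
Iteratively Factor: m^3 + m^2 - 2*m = (m)*(m^2 + m - 2) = m*(m - 1)*(m + 2)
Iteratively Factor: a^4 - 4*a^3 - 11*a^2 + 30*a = (a - 2)*(a^3 - 2*a^2 - 15*a) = (a - 2)*(a + 3)*(a^2 - 5*a) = a*(a - 2)*(a + 3)*(a - 5)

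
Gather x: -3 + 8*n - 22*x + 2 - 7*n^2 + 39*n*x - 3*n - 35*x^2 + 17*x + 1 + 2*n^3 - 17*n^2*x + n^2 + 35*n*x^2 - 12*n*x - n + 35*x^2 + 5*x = 2*n^3 - 6*n^2 + 35*n*x^2 + 4*n + x*(-17*n^2 + 27*n)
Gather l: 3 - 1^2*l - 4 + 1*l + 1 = 0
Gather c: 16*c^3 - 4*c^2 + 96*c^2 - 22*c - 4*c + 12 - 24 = 16*c^3 + 92*c^2 - 26*c - 12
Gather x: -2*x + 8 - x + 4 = 12 - 3*x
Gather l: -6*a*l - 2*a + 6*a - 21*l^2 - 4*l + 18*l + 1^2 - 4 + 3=4*a - 21*l^2 + l*(14 - 6*a)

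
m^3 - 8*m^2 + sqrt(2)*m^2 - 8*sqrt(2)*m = m*(m - 8)*(m + sqrt(2))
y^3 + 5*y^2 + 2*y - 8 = (y - 1)*(y + 2)*(y + 4)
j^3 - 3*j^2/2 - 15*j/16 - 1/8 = (j - 2)*(j + 1/4)^2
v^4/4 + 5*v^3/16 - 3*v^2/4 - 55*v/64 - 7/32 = (v/2 + 1/4)*(v/2 + 1)*(v - 7/4)*(v + 1/2)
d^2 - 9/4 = (d - 3/2)*(d + 3/2)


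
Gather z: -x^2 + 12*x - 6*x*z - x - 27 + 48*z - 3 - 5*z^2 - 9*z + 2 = -x^2 + 11*x - 5*z^2 + z*(39 - 6*x) - 28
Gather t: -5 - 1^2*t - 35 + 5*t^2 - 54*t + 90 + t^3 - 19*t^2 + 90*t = t^3 - 14*t^2 + 35*t + 50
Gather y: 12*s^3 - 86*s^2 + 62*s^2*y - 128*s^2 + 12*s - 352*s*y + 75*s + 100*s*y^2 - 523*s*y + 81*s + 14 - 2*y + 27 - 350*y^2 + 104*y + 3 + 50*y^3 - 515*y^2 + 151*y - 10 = 12*s^3 - 214*s^2 + 168*s + 50*y^3 + y^2*(100*s - 865) + y*(62*s^2 - 875*s + 253) + 34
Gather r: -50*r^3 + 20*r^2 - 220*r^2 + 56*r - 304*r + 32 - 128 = -50*r^3 - 200*r^2 - 248*r - 96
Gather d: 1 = 1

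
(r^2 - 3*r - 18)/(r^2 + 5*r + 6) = (r - 6)/(r + 2)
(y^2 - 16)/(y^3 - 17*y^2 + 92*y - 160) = (y + 4)/(y^2 - 13*y + 40)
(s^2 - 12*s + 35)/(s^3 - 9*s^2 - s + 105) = 1/(s + 3)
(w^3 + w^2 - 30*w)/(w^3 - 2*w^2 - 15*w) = (w + 6)/(w + 3)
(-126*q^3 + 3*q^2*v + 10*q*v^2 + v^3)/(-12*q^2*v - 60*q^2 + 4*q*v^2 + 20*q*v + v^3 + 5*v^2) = (21*q^2 - 4*q*v - v^2)/(2*q*v + 10*q - v^2 - 5*v)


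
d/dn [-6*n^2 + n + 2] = 1 - 12*n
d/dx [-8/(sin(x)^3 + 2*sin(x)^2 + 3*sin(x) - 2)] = 8*(3*sin(x)^2 + 4*sin(x) + 3)*cos(x)/(sin(x)^3 + 2*sin(x)^2 + 3*sin(x) - 2)^2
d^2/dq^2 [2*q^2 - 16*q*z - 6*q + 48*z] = 4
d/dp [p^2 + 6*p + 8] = 2*p + 6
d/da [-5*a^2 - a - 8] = -10*a - 1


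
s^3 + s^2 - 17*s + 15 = (s - 3)*(s - 1)*(s + 5)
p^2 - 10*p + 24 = (p - 6)*(p - 4)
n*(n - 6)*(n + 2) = n^3 - 4*n^2 - 12*n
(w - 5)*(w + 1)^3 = w^4 - 2*w^3 - 12*w^2 - 14*w - 5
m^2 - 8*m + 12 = (m - 6)*(m - 2)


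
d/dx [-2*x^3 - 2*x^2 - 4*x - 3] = -6*x^2 - 4*x - 4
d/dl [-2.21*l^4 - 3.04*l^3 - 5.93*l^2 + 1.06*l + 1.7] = -8.84*l^3 - 9.12*l^2 - 11.86*l + 1.06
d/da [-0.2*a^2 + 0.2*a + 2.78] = 0.2 - 0.4*a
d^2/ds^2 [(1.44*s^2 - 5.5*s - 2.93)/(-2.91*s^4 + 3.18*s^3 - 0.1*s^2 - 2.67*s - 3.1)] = (-73.164384*s^8 + 638.847432*s^7 - 346.389372*s^6 - 335.836404*s^5 + 342.4122*s^4 - 1020.618676*s^3 + 187.039092*s^2 + 167.7675*s - 78.765046)/(24.642171*s^12 - 80.785674*s^11 + 90.821682*s^10 + 30.119769*s^9 - 66.371526*s^8 - 86.553936*s^7 + 156.599857*s^6 + 70.672014*s^5 - 71.79819*s^4 - 67.679037*s^3 + 69.18177*s^2 + 76.9761*s + 29.791)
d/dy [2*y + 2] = 2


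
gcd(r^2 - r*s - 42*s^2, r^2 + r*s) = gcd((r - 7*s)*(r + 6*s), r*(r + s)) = 1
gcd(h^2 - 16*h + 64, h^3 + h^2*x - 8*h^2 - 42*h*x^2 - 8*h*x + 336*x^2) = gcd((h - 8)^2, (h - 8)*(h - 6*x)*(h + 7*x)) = h - 8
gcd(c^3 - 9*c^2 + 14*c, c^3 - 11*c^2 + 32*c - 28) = c^2 - 9*c + 14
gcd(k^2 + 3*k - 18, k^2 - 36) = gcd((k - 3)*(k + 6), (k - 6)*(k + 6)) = k + 6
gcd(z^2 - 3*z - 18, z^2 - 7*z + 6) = z - 6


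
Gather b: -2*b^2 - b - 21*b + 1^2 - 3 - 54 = -2*b^2 - 22*b - 56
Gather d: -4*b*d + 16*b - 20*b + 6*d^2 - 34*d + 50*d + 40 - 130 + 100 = -4*b + 6*d^2 + d*(16 - 4*b) + 10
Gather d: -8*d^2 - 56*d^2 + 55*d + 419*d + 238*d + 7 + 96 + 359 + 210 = -64*d^2 + 712*d + 672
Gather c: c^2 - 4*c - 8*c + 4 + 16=c^2 - 12*c + 20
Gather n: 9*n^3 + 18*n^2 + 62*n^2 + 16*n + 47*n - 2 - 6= 9*n^3 + 80*n^2 + 63*n - 8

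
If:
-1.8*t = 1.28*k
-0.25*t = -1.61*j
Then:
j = 0.15527950310559*t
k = -1.40625*t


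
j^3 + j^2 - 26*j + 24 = (j - 4)*(j - 1)*(j + 6)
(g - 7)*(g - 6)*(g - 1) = g^3 - 14*g^2 + 55*g - 42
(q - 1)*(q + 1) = q^2 - 1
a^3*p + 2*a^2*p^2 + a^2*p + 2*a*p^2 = a*(a + 2*p)*(a*p + p)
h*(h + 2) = h^2 + 2*h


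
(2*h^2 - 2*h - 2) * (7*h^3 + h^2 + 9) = 14*h^5 - 12*h^4 - 16*h^3 + 16*h^2 - 18*h - 18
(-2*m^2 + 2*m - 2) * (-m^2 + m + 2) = 2*m^4 - 4*m^3 + 2*m - 4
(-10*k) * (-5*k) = 50*k^2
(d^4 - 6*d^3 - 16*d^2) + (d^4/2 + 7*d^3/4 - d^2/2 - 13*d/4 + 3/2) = 3*d^4/2 - 17*d^3/4 - 33*d^2/2 - 13*d/4 + 3/2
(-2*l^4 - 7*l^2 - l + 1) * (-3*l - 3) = 6*l^5 + 6*l^4 + 21*l^3 + 24*l^2 - 3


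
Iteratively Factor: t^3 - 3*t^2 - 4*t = (t - 4)*(t^2 + t) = t*(t - 4)*(t + 1)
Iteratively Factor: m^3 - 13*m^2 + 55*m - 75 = (m - 3)*(m^2 - 10*m + 25) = (m - 5)*(m - 3)*(m - 5)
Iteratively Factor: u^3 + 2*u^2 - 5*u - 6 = (u + 3)*(u^2 - u - 2) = (u + 1)*(u + 3)*(u - 2)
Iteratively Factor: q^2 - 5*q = (q)*(q - 5)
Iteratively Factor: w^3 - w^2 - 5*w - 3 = (w - 3)*(w^2 + 2*w + 1) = (w - 3)*(w + 1)*(w + 1)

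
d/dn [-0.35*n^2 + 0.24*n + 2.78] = 0.24 - 0.7*n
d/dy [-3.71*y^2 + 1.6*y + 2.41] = 1.6 - 7.42*y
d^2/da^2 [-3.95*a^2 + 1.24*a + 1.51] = -7.90000000000000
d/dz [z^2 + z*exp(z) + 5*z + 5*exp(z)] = z*exp(z) + 2*z + 6*exp(z) + 5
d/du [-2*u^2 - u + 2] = -4*u - 1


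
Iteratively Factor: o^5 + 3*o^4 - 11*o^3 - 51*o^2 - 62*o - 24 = (o + 3)*(o^4 - 11*o^2 - 18*o - 8) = (o + 1)*(o + 3)*(o^3 - o^2 - 10*o - 8) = (o - 4)*(o + 1)*(o + 3)*(o^2 + 3*o + 2) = (o - 4)*(o + 1)*(o + 2)*(o + 3)*(o + 1)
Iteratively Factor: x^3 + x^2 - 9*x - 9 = (x - 3)*(x^2 + 4*x + 3) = (x - 3)*(x + 3)*(x + 1)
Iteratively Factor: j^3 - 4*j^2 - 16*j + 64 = (j - 4)*(j^2 - 16) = (j - 4)*(j + 4)*(j - 4)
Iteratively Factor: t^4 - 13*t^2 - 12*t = (t - 4)*(t^3 + 4*t^2 + 3*t) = t*(t - 4)*(t^2 + 4*t + 3) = t*(t - 4)*(t + 1)*(t + 3)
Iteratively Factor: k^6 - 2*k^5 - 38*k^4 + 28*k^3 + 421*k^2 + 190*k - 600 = (k + 3)*(k^5 - 5*k^4 - 23*k^3 + 97*k^2 + 130*k - 200) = (k + 2)*(k + 3)*(k^4 - 7*k^3 - 9*k^2 + 115*k - 100) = (k - 1)*(k + 2)*(k + 3)*(k^3 - 6*k^2 - 15*k + 100) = (k - 5)*(k - 1)*(k + 2)*(k + 3)*(k^2 - k - 20) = (k - 5)*(k - 1)*(k + 2)*(k + 3)*(k + 4)*(k - 5)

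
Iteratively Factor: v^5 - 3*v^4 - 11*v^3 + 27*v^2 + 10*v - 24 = (v + 3)*(v^4 - 6*v^3 + 7*v^2 + 6*v - 8) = (v - 1)*(v + 3)*(v^3 - 5*v^2 + 2*v + 8) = (v - 4)*(v - 1)*(v + 3)*(v^2 - v - 2) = (v - 4)*(v - 1)*(v + 1)*(v + 3)*(v - 2)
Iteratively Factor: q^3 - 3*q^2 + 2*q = (q - 2)*(q^2 - q) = (q - 2)*(q - 1)*(q)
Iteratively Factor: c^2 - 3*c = (c - 3)*(c)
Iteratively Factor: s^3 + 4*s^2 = (s)*(s^2 + 4*s) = s*(s + 4)*(s)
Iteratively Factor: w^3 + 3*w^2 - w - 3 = (w + 1)*(w^2 + 2*w - 3) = (w + 1)*(w + 3)*(w - 1)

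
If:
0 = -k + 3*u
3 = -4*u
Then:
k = -9/4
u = -3/4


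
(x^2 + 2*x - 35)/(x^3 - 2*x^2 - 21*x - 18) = (-x^2 - 2*x + 35)/(-x^3 + 2*x^2 + 21*x + 18)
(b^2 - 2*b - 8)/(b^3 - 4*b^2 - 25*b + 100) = (b + 2)/(b^2 - 25)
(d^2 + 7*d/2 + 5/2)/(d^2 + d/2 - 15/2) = (2*d^2 + 7*d + 5)/(2*d^2 + d - 15)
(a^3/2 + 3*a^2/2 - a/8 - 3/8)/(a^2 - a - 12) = (4*a^2 - 1)/(8*(a - 4))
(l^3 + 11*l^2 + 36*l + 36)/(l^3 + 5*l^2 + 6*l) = (l + 6)/l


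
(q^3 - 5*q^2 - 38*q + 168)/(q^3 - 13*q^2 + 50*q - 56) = (q + 6)/(q - 2)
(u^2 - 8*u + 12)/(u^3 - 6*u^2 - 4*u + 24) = 1/(u + 2)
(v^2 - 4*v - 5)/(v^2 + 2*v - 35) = (v + 1)/(v + 7)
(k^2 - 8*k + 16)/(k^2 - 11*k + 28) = (k - 4)/(k - 7)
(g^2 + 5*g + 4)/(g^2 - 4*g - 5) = (g + 4)/(g - 5)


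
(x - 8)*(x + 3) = x^2 - 5*x - 24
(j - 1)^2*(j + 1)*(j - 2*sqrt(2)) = j^4 - 2*sqrt(2)*j^3 - j^3 - j^2 + 2*sqrt(2)*j^2 + j + 2*sqrt(2)*j - 2*sqrt(2)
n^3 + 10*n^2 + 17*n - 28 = (n - 1)*(n + 4)*(n + 7)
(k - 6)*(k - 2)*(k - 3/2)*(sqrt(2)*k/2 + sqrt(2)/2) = sqrt(2)*k^4/2 - 17*sqrt(2)*k^3/4 + 29*sqrt(2)*k^2/4 + 3*sqrt(2)*k - 9*sqrt(2)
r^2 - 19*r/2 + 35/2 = (r - 7)*(r - 5/2)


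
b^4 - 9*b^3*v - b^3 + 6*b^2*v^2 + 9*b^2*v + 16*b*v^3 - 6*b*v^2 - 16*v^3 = (b - 1)*(b - 8*v)*(b - 2*v)*(b + v)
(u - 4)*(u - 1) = u^2 - 5*u + 4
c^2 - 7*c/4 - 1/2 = (c - 2)*(c + 1/4)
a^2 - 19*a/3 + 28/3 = (a - 4)*(a - 7/3)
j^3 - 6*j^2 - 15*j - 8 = (j - 8)*(j + 1)^2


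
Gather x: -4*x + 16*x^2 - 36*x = 16*x^2 - 40*x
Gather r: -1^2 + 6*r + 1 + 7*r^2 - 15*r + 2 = 7*r^2 - 9*r + 2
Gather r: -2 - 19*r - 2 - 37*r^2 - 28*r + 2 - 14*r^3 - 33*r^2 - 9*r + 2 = -14*r^3 - 70*r^2 - 56*r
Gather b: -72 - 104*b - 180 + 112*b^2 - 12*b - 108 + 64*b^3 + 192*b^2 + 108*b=64*b^3 + 304*b^2 - 8*b - 360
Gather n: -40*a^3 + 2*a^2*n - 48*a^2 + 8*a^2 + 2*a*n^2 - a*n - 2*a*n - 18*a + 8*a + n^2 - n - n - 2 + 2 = -40*a^3 - 40*a^2 - 10*a + n^2*(2*a + 1) + n*(2*a^2 - 3*a - 2)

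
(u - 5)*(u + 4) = u^2 - u - 20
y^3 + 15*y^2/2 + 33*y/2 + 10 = (y + 1)*(y + 5/2)*(y + 4)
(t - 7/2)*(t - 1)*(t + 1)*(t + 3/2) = t^4 - 2*t^3 - 25*t^2/4 + 2*t + 21/4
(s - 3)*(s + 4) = s^2 + s - 12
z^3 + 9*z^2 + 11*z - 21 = (z - 1)*(z + 3)*(z + 7)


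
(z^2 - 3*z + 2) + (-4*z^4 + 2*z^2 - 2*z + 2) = -4*z^4 + 3*z^2 - 5*z + 4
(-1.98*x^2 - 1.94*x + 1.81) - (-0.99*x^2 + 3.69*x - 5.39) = -0.99*x^2 - 5.63*x + 7.2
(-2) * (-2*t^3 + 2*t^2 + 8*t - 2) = 4*t^3 - 4*t^2 - 16*t + 4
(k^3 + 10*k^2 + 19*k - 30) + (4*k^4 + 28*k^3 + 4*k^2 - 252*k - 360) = 4*k^4 + 29*k^3 + 14*k^2 - 233*k - 390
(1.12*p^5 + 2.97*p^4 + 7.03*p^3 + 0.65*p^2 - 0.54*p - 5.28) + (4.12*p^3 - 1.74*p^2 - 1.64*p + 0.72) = 1.12*p^5 + 2.97*p^4 + 11.15*p^3 - 1.09*p^2 - 2.18*p - 4.56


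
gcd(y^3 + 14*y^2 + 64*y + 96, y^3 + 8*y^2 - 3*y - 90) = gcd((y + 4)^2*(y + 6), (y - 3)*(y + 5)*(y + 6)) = y + 6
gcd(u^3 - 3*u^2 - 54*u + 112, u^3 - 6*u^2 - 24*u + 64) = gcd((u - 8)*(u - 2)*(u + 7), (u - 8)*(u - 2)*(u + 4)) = u^2 - 10*u + 16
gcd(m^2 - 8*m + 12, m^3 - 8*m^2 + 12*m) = m^2 - 8*m + 12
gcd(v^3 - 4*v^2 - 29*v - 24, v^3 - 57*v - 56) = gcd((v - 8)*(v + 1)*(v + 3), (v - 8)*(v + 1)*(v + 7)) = v^2 - 7*v - 8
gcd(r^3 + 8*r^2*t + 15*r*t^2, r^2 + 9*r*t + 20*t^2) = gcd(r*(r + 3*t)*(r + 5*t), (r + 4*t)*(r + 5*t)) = r + 5*t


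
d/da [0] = 0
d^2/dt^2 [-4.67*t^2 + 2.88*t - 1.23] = -9.34000000000000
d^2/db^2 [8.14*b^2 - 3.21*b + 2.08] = 16.2800000000000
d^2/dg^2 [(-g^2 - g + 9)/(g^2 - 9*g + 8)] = 2*(-10*g^3 + 51*g^2 - 219*g + 521)/(g^6 - 27*g^5 + 267*g^4 - 1161*g^3 + 2136*g^2 - 1728*g + 512)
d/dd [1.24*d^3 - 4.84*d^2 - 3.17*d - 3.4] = 3.72*d^2 - 9.68*d - 3.17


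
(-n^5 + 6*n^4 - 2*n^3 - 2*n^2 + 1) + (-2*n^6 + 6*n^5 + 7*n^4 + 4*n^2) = -2*n^6 + 5*n^5 + 13*n^4 - 2*n^3 + 2*n^2 + 1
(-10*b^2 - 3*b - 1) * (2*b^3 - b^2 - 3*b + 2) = -20*b^5 + 4*b^4 + 31*b^3 - 10*b^2 - 3*b - 2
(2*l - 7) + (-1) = 2*l - 8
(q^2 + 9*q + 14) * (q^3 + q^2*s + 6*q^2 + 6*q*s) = q^5 + q^4*s + 15*q^4 + 15*q^3*s + 68*q^3 + 68*q^2*s + 84*q^2 + 84*q*s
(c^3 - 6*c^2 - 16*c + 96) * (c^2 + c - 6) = c^5 - 5*c^4 - 28*c^3 + 116*c^2 + 192*c - 576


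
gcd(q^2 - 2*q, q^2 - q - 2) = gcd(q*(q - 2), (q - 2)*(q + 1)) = q - 2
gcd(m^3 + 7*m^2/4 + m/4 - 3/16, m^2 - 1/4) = m + 1/2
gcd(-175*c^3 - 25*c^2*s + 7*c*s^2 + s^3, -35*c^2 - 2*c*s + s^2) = 5*c + s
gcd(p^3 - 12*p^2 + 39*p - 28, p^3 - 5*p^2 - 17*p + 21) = p^2 - 8*p + 7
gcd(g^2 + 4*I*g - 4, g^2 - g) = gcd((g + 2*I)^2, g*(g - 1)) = 1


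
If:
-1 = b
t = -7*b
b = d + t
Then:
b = -1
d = -8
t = 7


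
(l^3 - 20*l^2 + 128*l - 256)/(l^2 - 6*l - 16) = (l^2 - 12*l + 32)/(l + 2)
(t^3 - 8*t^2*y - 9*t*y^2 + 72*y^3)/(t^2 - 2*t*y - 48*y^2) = (t^2 - 9*y^2)/(t + 6*y)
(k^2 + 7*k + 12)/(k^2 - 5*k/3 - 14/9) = 9*(k^2 + 7*k + 12)/(9*k^2 - 15*k - 14)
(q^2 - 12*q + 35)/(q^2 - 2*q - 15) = (q - 7)/(q + 3)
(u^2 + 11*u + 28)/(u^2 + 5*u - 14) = (u + 4)/(u - 2)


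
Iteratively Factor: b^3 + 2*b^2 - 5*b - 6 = (b - 2)*(b^2 + 4*b + 3) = (b - 2)*(b + 1)*(b + 3)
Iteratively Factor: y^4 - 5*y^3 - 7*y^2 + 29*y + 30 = (y + 1)*(y^3 - 6*y^2 - y + 30) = (y - 3)*(y + 1)*(y^2 - 3*y - 10) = (y - 5)*(y - 3)*(y + 1)*(y + 2)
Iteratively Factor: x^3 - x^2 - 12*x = (x)*(x^2 - x - 12) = x*(x - 4)*(x + 3)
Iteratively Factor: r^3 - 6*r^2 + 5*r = (r - 1)*(r^2 - 5*r) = r*(r - 1)*(r - 5)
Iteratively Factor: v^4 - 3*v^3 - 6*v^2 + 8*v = (v - 1)*(v^3 - 2*v^2 - 8*v) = (v - 4)*(v - 1)*(v^2 + 2*v) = (v - 4)*(v - 1)*(v + 2)*(v)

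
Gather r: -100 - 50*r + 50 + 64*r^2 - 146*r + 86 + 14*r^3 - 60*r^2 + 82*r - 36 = 14*r^3 + 4*r^2 - 114*r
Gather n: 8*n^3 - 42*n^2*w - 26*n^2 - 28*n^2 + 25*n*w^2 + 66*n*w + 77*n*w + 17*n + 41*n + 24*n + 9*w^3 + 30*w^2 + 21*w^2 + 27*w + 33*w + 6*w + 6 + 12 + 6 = 8*n^3 + n^2*(-42*w - 54) + n*(25*w^2 + 143*w + 82) + 9*w^3 + 51*w^2 + 66*w + 24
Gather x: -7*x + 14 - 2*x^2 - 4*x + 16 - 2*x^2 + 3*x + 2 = -4*x^2 - 8*x + 32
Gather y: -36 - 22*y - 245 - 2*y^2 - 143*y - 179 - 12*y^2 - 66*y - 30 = -14*y^2 - 231*y - 490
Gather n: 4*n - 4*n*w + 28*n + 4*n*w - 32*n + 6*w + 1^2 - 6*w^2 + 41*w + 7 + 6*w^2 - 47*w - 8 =0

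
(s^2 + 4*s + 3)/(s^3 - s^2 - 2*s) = (s + 3)/(s*(s - 2))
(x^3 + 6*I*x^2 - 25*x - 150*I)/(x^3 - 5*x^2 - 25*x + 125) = (x + 6*I)/(x - 5)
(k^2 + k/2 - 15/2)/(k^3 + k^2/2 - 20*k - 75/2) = (2*k - 5)/(2*k^2 - 5*k - 25)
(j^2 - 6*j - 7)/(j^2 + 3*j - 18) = (j^2 - 6*j - 7)/(j^2 + 3*j - 18)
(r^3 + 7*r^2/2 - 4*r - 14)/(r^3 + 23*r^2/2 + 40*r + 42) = (r - 2)/(r + 6)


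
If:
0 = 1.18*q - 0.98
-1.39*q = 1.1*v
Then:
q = 0.83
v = -1.05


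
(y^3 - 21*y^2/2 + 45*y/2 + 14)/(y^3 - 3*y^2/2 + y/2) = (2*y^3 - 21*y^2 + 45*y + 28)/(y*(2*y^2 - 3*y + 1))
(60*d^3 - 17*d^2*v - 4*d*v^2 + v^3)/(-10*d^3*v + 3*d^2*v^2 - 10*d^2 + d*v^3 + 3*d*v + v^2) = (60*d^3 - 17*d^2*v - 4*d*v^2 + v^3)/(-10*d^3*v + 3*d^2*v^2 - 10*d^2 + d*v^3 + 3*d*v + v^2)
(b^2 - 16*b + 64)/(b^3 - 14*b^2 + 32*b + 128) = 1/(b + 2)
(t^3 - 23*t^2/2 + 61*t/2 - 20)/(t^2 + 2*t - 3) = (t^2 - 21*t/2 + 20)/(t + 3)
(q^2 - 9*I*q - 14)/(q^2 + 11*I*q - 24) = (q^2 - 9*I*q - 14)/(q^2 + 11*I*q - 24)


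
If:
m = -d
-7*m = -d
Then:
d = 0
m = 0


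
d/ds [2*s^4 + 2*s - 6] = 8*s^3 + 2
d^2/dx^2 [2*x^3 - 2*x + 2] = 12*x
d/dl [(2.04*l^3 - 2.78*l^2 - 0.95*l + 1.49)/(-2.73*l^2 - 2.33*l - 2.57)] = (-5.5692*l^4 - 9.5064*l^3 - 11.8445*l^2 + 22.4246*l + 5.9132)/(7.4529*l^4 + 12.7218*l^3 + 19.4611*l^2 + 11.9762*l + 6.6049)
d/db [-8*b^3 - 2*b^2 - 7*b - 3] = -24*b^2 - 4*b - 7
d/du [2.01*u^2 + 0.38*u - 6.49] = 4.02*u + 0.38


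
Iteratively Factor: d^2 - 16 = (d + 4)*(d - 4)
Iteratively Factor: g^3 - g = (g - 1)*(g^2 + g) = (g - 1)*(g + 1)*(g)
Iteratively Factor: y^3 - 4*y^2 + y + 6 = (y - 3)*(y^2 - y - 2) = (y - 3)*(y - 2)*(y + 1)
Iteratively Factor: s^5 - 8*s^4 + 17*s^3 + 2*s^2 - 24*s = (s - 2)*(s^4 - 6*s^3 + 5*s^2 + 12*s) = s*(s - 2)*(s^3 - 6*s^2 + 5*s + 12) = s*(s - 4)*(s - 2)*(s^2 - 2*s - 3) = s*(s - 4)*(s - 3)*(s - 2)*(s + 1)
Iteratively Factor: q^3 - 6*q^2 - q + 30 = (q - 3)*(q^2 - 3*q - 10) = (q - 5)*(q - 3)*(q + 2)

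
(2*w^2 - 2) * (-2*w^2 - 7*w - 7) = -4*w^4 - 14*w^3 - 10*w^2 + 14*w + 14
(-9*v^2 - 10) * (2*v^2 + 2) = -18*v^4 - 38*v^2 - 20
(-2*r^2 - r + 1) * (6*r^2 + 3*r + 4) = -12*r^4 - 12*r^3 - 5*r^2 - r + 4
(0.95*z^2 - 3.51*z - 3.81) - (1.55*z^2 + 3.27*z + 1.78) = -0.6*z^2 - 6.78*z - 5.59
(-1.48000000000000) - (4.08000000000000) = -5.56000000000000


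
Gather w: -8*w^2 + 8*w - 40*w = -8*w^2 - 32*w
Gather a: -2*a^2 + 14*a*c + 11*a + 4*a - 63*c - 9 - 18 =-2*a^2 + a*(14*c + 15) - 63*c - 27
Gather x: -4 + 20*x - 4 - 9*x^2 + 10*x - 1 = -9*x^2 + 30*x - 9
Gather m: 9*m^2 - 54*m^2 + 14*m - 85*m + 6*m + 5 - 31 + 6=-45*m^2 - 65*m - 20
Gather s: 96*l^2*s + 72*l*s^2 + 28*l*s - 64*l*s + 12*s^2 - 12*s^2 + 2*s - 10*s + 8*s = 72*l*s^2 + s*(96*l^2 - 36*l)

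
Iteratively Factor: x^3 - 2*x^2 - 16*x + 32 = (x + 4)*(x^2 - 6*x + 8) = (x - 2)*(x + 4)*(x - 4)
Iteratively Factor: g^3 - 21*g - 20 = (g - 5)*(g^2 + 5*g + 4) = (g - 5)*(g + 1)*(g + 4)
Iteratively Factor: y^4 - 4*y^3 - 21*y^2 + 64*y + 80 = (y - 5)*(y^3 + y^2 - 16*y - 16) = (y - 5)*(y + 4)*(y^2 - 3*y - 4) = (y - 5)*(y + 1)*(y + 4)*(y - 4)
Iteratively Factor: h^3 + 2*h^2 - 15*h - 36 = (h - 4)*(h^2 + 6*h + 9) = (h - 4)*(h + 3)*(h + 3)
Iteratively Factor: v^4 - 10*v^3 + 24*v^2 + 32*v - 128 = (v + 2)*(v^3 - 12*v^2 + 48*v - 64) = (v - 4)*(v + 2)*(v^2 - 8*v + 16) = (v - 4)^2*(v + 2)*(v - 4)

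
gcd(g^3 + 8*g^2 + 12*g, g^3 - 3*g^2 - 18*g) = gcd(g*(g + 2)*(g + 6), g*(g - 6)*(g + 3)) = g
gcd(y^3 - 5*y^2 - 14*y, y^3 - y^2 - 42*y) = y^2 - 7*y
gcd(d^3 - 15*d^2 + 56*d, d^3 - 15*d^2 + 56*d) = d^3 - 15*d^2 + 56*d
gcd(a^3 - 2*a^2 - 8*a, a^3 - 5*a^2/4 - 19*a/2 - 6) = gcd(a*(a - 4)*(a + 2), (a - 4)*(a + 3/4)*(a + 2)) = a^2 - 2*a - 8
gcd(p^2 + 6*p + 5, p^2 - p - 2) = p + 1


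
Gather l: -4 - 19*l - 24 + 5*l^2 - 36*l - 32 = 5*l^2 - 55*l - 60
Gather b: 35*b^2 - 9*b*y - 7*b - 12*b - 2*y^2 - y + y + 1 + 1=35*b^2 + b*(-9*y - 19) - 2*y^2 + 2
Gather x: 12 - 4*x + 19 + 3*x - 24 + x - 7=0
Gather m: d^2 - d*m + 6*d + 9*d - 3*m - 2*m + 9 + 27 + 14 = d^2 + 15*d + m*(-d - 5) + 50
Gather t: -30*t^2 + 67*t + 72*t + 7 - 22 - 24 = -30*t^2 + 139*t - 39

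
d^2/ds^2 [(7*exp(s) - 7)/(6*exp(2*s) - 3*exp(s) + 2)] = (252*exp(4*s) - 882*exp(3*s) - 126*exp(2*s) + 315*exp(s) - 14)*exp(s)/(216*exp(6*s) - 324*exp(5*s) + 378*exp(4*s) - 243*exp(3*s) + 126*exp(2*s) - 36*exp(s) + 8)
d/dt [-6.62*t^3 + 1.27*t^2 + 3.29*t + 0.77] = -19.86*t^2 + 2.54*t + 3.29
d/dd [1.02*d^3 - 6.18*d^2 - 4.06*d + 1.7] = 3.06*d^2 - 12.36*d - 4.06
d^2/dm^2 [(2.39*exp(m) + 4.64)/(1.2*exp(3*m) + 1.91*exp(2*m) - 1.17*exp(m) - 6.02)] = (13.7664*exp(6*m) + 76.56804*exp(5*m) + 139.124879*exp(4*m) + 284.470229*exp(3*m) + 435.451404*exp(2*m) + 202.924562*exp(m) + 53.93318)*exp(m)/(1.728*exp(9*m) + 8.2512*exp(8*m) + 8.07876*exp(7*m) - 35.128369*exp(6*m) - 90.663831*exp(5*m) - 7.328409*exp(4*m) + 209.581191*exp(3*m) + 182.935158*exp(2*m) - 127.203804*exp(m) - 218.167208)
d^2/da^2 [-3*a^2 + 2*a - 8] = -6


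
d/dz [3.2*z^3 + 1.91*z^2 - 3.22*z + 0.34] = 9.6*z^2 + 3.82*z - 3.22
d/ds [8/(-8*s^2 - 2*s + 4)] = 4*(8*s + 1)/(4*s^2 + s - 2)^2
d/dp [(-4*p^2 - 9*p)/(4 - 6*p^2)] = (-27*p^2 - 16*p - 18)/(2*(9*p^4 - 12*p^2 + 4))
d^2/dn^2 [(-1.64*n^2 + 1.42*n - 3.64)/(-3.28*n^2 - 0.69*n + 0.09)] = (-37.977152*n^3 + 237.868224*n^2 + 46.913184*n + 5.465268)/(35.287552*n^6 + 22.269888*n^5 + 1.780056*n^4 - 0.893619*n^3 - 0.048843*n^2 + 0.016767*n - 0.000729)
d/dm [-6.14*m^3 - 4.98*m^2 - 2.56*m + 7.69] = -18.42*m^2 - 9.96*m - 2.56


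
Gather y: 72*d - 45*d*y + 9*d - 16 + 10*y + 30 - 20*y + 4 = 81*d + y*(-45*d - 10) + 18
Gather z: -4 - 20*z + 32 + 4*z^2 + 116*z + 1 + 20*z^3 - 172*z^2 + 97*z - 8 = 20*z^3 - 168*z^2 + 193*z + 21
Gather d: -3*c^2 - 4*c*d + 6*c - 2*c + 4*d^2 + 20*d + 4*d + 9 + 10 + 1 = -3*c^2 + 4*c + 4*d^2 + d*(24 - 4*c) + 20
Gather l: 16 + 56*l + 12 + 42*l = 98*l + 28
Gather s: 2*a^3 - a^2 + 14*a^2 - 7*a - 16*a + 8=2*a^3 + 13*a^2 - 23*a + 8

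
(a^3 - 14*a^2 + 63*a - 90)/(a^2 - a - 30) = (a^2 - 8*a + 15)/(a + 5)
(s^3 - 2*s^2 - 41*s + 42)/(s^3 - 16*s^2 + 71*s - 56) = (s + 6)/(s - 8)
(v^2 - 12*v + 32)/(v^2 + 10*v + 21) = (v^2 - 12*v + 32)/(v^2 + 10*v + 21)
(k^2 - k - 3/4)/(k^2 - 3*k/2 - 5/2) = (-4*k^2 + 4*k + 3)/(2*(-2*k^2 + 3*k + 5))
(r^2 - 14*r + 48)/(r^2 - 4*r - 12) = (r - 8)/(r + 2)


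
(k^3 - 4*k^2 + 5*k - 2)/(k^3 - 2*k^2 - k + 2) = (k - 1)/(k + 1)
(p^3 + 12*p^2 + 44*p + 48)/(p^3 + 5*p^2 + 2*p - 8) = (p + 6)/(p - 1)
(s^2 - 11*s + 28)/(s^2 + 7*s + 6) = (s^2 - 11*s + 28)/(s^2 + 7*s + 6)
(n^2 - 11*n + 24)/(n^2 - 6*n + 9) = (n - 8)/(n - 3)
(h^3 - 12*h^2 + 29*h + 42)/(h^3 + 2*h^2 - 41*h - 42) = (h - 7)/(h + 7)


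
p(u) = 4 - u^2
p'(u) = -2*u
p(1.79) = 0.80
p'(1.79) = -3.58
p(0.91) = 3.17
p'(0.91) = -1.82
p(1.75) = 0.94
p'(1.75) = -3.50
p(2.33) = -1.43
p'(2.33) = -4.66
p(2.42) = -1.86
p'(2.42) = -4.84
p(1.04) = 2.92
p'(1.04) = -2.08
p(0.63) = 3.60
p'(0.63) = -1.26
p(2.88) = -4.29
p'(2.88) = -5.76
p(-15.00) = -221.00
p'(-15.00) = 30.00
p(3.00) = -5.00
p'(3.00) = -6.00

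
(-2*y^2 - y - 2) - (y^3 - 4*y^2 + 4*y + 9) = -y^3 + 2*y^2 - 5*y - 11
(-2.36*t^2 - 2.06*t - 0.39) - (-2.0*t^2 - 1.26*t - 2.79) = -0.36*t^2 - 0.8*t + 2.4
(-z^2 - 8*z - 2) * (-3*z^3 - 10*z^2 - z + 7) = 3*z^5 + 34*z^4 + 87*z^3 + 21*z^2 - 54*z - 14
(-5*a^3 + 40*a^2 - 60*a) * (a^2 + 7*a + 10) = -5*a^5 + 5*a^4 + 170*a^3 - 20*a^2 - 600*a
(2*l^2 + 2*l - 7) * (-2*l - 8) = -4*l^3 - 20*l^2 - 2*l + 56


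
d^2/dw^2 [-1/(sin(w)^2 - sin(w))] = (4 + 1/sin(w) - 4/sin(w)^2 + 2/sin(w)^3)/(sin(w) - 1)^2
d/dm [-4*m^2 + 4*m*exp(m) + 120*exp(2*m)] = 4*m*exp(m) - 8*m + 240*exp(2*m) + 4*exp(m)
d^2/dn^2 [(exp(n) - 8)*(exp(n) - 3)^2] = (9*exp(2*n) - 56*exp(n) + 57)*exp(n)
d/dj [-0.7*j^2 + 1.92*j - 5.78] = 1.92 - 1.4*j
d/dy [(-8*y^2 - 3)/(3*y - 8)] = (-24*y^2 + 128*y + 9)/(9*y^2 - 48*y + 64)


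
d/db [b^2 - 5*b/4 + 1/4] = 2*b - 5/4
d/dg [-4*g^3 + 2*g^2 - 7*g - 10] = -12*g^2 + 4*g - 7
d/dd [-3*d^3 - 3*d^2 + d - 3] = -9*d^2 - 6*d + 1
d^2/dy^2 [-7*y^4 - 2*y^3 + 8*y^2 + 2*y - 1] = -84*y^2 - 12*y + 16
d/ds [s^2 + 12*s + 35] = 2*s + 12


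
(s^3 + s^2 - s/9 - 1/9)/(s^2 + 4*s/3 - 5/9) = (3*s^2 + 4*s + 1)/(3*s + 5)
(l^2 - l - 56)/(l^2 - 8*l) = (l + 7)/l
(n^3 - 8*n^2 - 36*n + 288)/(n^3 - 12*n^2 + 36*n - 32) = (n^2 - 36)/(n^2 - 4*n + 4)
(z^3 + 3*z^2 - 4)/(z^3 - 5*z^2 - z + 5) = (z^2 + 4*z + 4)/(z^2 - 4*z - 5)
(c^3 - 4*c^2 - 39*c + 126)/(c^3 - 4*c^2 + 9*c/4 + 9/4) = 4*(c^2 - c - 42)/(4*c^2 - 4*c - 3)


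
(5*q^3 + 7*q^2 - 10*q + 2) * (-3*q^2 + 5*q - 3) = -15*q^5 + 4*q^4 + 50*q^3 - 77*q^2 + 40*q - 6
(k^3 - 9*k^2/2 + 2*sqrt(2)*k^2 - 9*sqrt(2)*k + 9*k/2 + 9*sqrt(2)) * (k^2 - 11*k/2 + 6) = k^5 - 10*k^4 + 2*sqrt(2)*k^4 - 20*sqrt(2)*k^3 + 141*k^3/4 - 207*k^2/4 + 141*sqrt(2)*k^2/2 - 207*sqrt(2)*k/2 + 27*k + 54*sqrt(2)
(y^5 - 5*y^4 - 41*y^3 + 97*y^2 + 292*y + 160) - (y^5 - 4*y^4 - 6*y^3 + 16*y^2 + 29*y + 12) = -y^4 - 35*y^3 + 81*y^2 + 263*y + 148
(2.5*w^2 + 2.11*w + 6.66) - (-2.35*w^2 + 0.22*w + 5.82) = 4.85*w^2 + 1.89*w + 0.84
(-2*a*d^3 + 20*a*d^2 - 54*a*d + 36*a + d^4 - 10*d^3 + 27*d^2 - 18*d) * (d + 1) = -2*a*d^4 + 18*a*d^3 - 34*a*d^2 - 18*a*d + 36*a + d^5 - 9*d^4 + 17*d^3 + 9*d^2 - 18*d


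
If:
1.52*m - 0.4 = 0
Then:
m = 0.26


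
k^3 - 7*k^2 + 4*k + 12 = (k - 6)*(k - 2)*(k + 1)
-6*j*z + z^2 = z*(-6*j + z)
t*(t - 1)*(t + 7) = t^3 + 6*t^2 - 7*t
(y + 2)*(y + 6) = y^2 + 8*y + 12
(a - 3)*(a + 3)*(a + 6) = a^3 + 6*a^2 - 9*a - 54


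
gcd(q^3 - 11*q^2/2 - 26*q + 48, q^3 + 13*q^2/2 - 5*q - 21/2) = q - 3/2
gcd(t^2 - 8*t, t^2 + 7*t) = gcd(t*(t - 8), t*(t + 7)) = t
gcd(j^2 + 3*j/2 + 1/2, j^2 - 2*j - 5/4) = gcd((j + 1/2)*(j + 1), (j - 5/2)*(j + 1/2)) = j + 1/2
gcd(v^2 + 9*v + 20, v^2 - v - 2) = 1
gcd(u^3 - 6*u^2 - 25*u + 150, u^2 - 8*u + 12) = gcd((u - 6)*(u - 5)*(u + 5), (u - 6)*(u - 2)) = u - 6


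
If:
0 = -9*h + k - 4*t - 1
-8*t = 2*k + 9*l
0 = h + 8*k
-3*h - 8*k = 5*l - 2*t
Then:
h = -232/2425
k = 29/2425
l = 62/2425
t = -77/2425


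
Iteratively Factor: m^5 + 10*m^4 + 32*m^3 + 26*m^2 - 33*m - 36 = (m + 3)*(m^4 + 7*m^3 + 11*m^2 - 7*m - 12) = (m + 3)*(m + 4)*(m^3 + 3*m^2 - m - 3) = (m - 1)*(m + 3)*(m + 4)*(m^2 + 4*m + 3) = (m - 1)*(m + 3)^2*(m + 4)*(m + 1)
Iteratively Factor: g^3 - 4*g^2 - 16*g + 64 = (g + 4)*(g^2 - 8*g + 16) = (g - 4)*(g + 4)*(g - 4)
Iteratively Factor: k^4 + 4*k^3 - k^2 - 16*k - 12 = (k - 2)*(k^3 + 6*k^2 + 11*k + 6) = (k - 2)*(k + 2)*(k^2 + 4*k + 3) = (k - 2)*(k + 1)*(k + 2)*(k + 3)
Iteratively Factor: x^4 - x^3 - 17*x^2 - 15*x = (x + 3)*(x^3 - 4*x^2 - 5*x) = x*(x + 3)*(x^2 - 4*x - 5) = x*(x - 5)*(x + 3)*(x + 1)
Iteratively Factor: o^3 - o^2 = (o - 1)*(o^2) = o*(o - 1)*(o)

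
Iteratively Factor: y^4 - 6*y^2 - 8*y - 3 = (y + 1)*(y^3 - y^2 - 5*y - 3) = (y + 1)^2*(y^2 - 2*y - 3) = (y - 3)*(y + 1)^2*(y + 1)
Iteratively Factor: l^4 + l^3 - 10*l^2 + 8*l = (l + 4)*(l^3 - 3*l^2 + 2*l) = l*(l + 4)*(l^2 - 3*l + 2) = l*(l - 1)*(l + 4)*(l - 2)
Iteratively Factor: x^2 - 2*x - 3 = (x + 1)*(x - 3)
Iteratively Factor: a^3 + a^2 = (a + 1)*(a^2) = a*(a + 1)*(a)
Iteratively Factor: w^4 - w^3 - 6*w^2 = (w - 3)*(w^3 + 2*w^2) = w*(w - 3)*(w^2 + 2*w) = w*(w - 3)*(w + 2)*(w)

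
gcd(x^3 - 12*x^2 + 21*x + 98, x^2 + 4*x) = 1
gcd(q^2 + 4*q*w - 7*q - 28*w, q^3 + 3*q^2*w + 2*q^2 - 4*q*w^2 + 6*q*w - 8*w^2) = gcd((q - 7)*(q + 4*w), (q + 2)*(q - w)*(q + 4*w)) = q + 4*w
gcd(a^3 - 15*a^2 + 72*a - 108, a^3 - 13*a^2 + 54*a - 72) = a^2 - 9*a + 18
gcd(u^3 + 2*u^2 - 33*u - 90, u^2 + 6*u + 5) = u + 5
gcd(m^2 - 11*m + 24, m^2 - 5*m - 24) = m - 8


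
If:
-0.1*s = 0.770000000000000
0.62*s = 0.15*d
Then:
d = -31.83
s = -7.70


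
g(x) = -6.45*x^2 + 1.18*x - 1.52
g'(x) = 1.18 - 12.9*x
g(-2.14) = -33.58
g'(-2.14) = 28.79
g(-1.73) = -22.87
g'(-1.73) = 23.50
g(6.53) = -268.85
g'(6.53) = -83.06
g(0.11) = -1.47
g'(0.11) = -0.24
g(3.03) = -57.16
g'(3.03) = -37.91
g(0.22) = -1.57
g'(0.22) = -1.66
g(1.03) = -7.15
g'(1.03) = -12.11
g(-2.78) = -54.65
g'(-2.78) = 37.04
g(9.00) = -513.35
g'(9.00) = -114.92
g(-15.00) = -1470.47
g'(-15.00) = 194.68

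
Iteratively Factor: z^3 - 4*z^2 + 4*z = (z - 2)*(z^2 - 2*z) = z*(z - 2)*(z - 2)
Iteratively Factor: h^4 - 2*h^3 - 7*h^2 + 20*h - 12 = (h - 1)*(h^3 - h^2 - 8*h + 12) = (h - 2)*(h - 1)*(h^2 + h - 6) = (h - 2)^2*(h - 1)*(h + 3)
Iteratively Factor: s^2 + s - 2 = (s + 2)*(s - 1)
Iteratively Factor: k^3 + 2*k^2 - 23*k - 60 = (k + 3)*(k^2 - k - 20) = (k + 3)*(k + 4)*(k - 5)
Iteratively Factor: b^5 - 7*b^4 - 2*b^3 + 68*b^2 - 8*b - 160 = (b + 2)*(b^4 - 9*b^3 + 16*b^2 + 36*b - 80) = (b - 2)*(b + 2)*(b^3 - 7*b^2 + 2*b + 40) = (b - 4)*(b - 2)*(b + 2)*(b^2 - 3*b - 10) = (b - 4)*(b - 2)*(b + 2)^2*(b - 5)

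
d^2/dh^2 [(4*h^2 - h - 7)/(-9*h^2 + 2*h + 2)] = 2*(9*h^3 + 1485*h^2 - 324*h + 134)/(729*h^6 - 486*h^5 - 378*h^4 + 208*h^3 + 84*h^2 - 24*h - 8)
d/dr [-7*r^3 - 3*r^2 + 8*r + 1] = -21*r^2 - 6*r + 8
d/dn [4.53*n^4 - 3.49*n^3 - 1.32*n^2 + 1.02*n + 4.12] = 18.12*n^3 - 10.47*n^2 - 2.64*n + 1.02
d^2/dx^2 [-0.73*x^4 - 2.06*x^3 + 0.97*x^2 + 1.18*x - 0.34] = -8.76*x^2 - 12.36*x + 1.94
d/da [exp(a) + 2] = exp(a)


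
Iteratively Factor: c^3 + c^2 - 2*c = (c + 2)*(c^2 - c) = c*(c + 2)*(c - 1)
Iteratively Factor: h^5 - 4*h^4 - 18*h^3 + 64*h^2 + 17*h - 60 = (h - 1)*(h^4 - 3*h^3 - 21*h^2 + 43*h + 60) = (h - 1)*(h + 4)*(h^3 - 7*h^2 + 7*h + 15) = (h - 1)*(h + 1)*(h + 4)*(h^2 - 8*h + 15) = (h - 3)*(h - 1)*(h + 1)*(h + 4)*(h - 5)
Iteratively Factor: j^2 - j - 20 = (j - 5)*(j + 4)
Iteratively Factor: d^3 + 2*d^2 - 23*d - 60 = (d + 4)*(d^2 - 2*d - 15) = (d - 5)*(d + 4)*(d + 3)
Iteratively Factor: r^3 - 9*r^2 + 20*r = (r - 4)*(r^2 - 5*r) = (r - 5)*(r - 4)*(r)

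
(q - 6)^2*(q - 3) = q^3 - 15*q^2 + 72*q - 108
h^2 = h^2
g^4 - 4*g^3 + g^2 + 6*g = g*(g - 3)*(g - 2)*(g + 1)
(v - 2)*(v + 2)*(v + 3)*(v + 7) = v^4 + 10*v^3 + 17*v^2 - 40*v - 84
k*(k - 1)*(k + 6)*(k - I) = k^4 + 5*k^3 - I*k^3 - 6*k^2 - 5*I*k^2 + 6*I*k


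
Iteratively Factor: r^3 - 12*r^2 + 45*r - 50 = (r - 2)*(r^2 - 10*r + 25) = (r - 5)*(r - 2)*(r - 5)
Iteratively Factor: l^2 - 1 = (l - 1)*(l + 1)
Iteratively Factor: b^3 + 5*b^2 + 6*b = (b + 3)*(b^2 + 2*b) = b*(b + 3)*(b + 2)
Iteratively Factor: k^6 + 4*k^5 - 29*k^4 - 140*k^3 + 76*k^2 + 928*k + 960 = (k + 2)*(k^5 + 2*k^4 - 33*k^3 - 74*k^2 + 224*k + 480) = (k + 2)^2*(k^4 - 33*k^2 - 8*k + 240) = (k + 2)^2*(k + 4)*(k^3 - 4*k^2 - 17*k + 60) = (k - 3)*(k + 2)^2*(k + 4)*(k^2 - k - 20) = (k - 3)*(k + 2)^2*(k + 4)^2*(k - 5)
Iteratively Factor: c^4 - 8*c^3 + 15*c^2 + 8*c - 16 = (c + 1)*(c^3 - 9*c^2 + 24*c - 16) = (c - 1)*(c + 1)*(c^2 - 8*c + 16) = (c - 4)*(c - 1)*(c + 1)*(c - 4)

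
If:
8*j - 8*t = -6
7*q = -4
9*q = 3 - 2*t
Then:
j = 93/28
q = -4/7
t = 57/14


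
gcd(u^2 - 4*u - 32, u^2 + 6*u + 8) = u + 4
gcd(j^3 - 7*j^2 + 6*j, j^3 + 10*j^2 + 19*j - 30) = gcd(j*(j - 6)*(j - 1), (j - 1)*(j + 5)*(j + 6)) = j - 1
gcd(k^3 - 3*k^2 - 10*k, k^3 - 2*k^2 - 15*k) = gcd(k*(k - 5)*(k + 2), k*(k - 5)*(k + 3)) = k^2 - 5*k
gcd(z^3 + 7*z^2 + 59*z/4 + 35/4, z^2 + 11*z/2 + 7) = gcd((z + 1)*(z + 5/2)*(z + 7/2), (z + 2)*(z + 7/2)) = z + 7/2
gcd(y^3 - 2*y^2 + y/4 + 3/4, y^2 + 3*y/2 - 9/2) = y - 3/2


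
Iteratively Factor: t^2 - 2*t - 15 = (t - 5)*(t + 3)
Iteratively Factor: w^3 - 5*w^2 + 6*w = (w - 2)*(w^2 - 3*w) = w*(w - 2)*(w - 3)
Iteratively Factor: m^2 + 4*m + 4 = (m + 2)*(m + 2)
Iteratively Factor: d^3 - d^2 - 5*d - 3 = (d - 3)*(d^2 + 2*d + 1) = (d - 3)*(d + 1)*(d + 1)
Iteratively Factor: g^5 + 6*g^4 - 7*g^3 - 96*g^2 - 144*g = (g)*(g^4 + 6*g^3 - 7*g^2 - 96*g - 144) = g*(g - 4)*(g^3 + 10*g^2 + 33*g + 36) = g*(g - 4)*(g + 3)*(g^2 + 7*g + 12) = g*(g - 4)*(g + 3)^2*(g + 4)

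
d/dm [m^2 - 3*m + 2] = 2*m - 3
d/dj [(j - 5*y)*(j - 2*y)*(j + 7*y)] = 3*j^2 - 39*y^2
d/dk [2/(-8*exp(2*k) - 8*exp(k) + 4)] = (2*exp(k) + 1)*exp(k)/(2*exp(2*k) + 2*exp(k) - 1)^2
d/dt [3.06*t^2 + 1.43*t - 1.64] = 6.12*t + 1.43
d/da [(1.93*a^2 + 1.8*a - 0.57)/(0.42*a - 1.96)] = (0.8106*a^2 - 7.5656*a - 3.2886)/(0.1764*a^2 - 1.6464*a + 3.8416)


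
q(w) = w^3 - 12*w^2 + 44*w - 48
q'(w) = 3*w^2 - 24*w + 44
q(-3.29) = -358.26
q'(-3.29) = 155.43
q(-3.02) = -317.87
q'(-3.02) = 143.84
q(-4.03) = -485.66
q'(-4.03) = 189.44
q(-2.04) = -196.19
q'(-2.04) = 105.44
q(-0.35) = -64.91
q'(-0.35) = 52.77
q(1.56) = -4.77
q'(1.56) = 13.86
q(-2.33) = -228.32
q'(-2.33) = 116.21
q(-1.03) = -107.14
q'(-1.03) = 71.90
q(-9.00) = -2145.00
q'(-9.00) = 503.00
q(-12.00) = -4032.00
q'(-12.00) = 764.00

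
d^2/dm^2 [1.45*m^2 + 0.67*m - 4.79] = 2.90000000000000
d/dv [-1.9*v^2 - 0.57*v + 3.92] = -3.8*v - 0.57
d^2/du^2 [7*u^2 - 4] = 14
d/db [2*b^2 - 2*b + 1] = 4*b - 2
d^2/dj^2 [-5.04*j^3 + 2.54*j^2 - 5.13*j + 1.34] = 5.08 - 30.24*j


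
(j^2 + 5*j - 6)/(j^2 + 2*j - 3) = (j + 6)/(j + 3)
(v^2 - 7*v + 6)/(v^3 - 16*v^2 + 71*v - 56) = (v - 6)/(v^2 - 15*v + 56)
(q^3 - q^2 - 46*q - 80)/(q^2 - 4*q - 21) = (-q^3 + q^2 + 46*q + 80)/(-q^2 + 4*q + 21)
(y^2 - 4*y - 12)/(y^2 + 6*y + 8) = (y - 6)/(y + 4)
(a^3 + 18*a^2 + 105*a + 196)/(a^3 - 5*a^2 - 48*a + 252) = (a^2 + 11*a + 28)/(a^2 - 12*a + 36)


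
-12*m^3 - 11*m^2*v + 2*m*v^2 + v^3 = (-3*m + v)*(m + v)*(4*m + v)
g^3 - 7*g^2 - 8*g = g*(g - 8)*(g + 1)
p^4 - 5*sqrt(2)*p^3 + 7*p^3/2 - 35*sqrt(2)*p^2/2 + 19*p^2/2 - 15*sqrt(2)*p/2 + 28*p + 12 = (p + 1/2)*(p + 3)*(p - 4*sqrt(2))*(p - sqrt(2))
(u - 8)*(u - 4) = u^2 - 12*u + 32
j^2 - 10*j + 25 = (j - 5)^2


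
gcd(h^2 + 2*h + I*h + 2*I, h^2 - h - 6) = h + 2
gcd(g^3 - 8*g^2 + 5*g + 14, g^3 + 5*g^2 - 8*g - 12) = g^2 - g - 2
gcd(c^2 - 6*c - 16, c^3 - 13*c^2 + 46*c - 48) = c - 8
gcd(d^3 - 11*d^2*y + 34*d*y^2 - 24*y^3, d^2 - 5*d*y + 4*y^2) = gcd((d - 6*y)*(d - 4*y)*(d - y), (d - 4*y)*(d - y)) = d^2 - 5*d*y + 4*y^2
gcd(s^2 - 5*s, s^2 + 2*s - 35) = s - 5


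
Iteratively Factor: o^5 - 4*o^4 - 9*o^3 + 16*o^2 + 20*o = (o - 5)*(o^4 + o^3 - 4*o^2 - 4*o) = o*(o - 5)*(o^3 + o^2 - 4*o - 4) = o*(o - 5)*(o - 2)*(o^2 + 3*o + 2) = o*(o - 5)*(o - 2)*(o + 1)*(o + 2)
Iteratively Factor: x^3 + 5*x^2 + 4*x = (x + 1)*(x^2 + 4*x) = (x + 1)*(x + 4)*(x)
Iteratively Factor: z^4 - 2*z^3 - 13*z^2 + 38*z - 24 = (z - 2)*(z^3 - 13*z + 12) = (z - 2)*(z - 1)*(z^2 + z - 12) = (z - 2)*(z - 1)*(z + 4)*(z - 3)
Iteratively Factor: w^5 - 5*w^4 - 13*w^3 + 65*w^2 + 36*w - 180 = (w - 2)*(w^4 - 3*w^3 - 19*w^2 + 27*w + 90) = (w - 2)*(w + 3)*(w^3 - 6*w^2 - w + 30) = (w - 2)*(w + 2)*(w + 3)*(w^2 - 8*w + 15) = (w - 3)*(w - 2)*(w + 2)*(w + 3)*(w - 5)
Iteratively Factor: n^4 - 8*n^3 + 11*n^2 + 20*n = (n - 5)*(n^3 - 3*n^2 - 4*n) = n*(n - 5)*(n^2 - 3*n - 4) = n*(n - 5)*(n - 4)*(n + 1)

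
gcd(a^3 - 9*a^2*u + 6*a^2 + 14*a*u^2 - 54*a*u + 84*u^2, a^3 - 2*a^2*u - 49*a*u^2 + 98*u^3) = a^2 - 9*a*u + 14*u^2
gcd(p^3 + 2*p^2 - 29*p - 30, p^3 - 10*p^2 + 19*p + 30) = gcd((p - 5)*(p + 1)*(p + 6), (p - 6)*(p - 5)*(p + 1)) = p^2 - 4*p - 5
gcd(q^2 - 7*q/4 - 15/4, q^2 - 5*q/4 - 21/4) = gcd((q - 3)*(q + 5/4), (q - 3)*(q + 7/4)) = q - 3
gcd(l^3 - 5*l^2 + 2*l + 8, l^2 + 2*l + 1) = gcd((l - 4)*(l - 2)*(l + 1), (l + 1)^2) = l + 1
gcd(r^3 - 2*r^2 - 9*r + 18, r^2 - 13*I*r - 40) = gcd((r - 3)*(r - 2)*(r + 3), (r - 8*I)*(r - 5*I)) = 1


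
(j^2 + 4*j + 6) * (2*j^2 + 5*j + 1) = 2*j^4 + 13*j^3 + 33*j^2 + 34*j + 6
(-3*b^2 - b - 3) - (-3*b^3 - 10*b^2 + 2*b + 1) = 3*b^3 + 7*b^2 - 3*b - 4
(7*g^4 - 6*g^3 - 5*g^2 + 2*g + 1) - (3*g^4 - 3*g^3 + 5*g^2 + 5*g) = 4*g^4 - 3*g^3 - 10*g^2 - 3*g + 1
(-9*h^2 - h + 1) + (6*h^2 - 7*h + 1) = -3*h^2 - 8*h + 2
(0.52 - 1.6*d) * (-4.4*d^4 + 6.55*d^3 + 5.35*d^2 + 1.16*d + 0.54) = 7.04*d^5 - 12.768*d^4 - 5.154*d^3 + 0.926*d^2 - 0.2608*d + 0.2808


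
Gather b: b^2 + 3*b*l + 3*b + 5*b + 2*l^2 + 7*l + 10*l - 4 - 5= b^2 + b*(3*l + 8) + 2*l^2 + 17*l - 9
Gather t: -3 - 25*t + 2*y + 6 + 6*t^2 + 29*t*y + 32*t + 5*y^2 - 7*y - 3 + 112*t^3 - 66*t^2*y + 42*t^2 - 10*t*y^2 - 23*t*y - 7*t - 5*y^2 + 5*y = 112*t^3 + t^2*(48 - 66*y) + t*(-10*y^2 + 6*y)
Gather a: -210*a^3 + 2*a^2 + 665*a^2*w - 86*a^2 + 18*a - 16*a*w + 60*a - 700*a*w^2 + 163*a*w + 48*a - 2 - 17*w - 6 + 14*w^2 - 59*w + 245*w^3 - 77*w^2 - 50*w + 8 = -210*a^3 + a^2*(665*w - 84) + a*(-700*w^2 + 147*w + 126) + 245*w^3 - 63*w^2 - 126*w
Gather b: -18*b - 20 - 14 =-18*b - 34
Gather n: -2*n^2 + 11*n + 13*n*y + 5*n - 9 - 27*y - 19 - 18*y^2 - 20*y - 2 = -2*n^2 + n*(13*y + 16) - 18*y^2 - 47*y - 30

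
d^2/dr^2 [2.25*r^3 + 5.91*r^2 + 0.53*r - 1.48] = 13.5*r + 11.82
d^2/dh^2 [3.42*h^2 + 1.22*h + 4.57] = 6.84000000000000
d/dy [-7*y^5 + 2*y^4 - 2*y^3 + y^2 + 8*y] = -35*y^4 + 8*y^3 - 6*y^2 + 2*y + 8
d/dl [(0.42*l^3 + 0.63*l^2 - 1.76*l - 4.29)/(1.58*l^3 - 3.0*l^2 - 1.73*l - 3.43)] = (-2.2554*l^4 + 4.1084*l^3 + 9.6429*l^2 - 30.0618*l - 1.3849)/(2.4964*l^6 - 9.48*l^5 + 3.5332*l^4 - 0.458800000000002*l^3 + 23.5729*l^2 + 11.8678*l + 11.7649)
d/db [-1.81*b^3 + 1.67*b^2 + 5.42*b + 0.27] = -5.43*b^2 + 3.34*b + 5.42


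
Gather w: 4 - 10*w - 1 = 3 - 10*w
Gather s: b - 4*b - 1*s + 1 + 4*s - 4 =-3*b + 3*s - 3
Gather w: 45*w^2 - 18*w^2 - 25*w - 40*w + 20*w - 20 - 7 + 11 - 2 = 27*w^2 - 45*w - 18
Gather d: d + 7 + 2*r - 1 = d + 2*r + 6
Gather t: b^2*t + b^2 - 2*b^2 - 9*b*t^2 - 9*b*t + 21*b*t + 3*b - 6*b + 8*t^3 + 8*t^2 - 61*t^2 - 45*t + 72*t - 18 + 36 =-b^2 - 3*b + 8*t^3 + t^2*(-9*b - 53) + t*(b^2 + 12*b + 27) + 18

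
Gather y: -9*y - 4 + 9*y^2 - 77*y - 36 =9*y^2 - 86*y - 40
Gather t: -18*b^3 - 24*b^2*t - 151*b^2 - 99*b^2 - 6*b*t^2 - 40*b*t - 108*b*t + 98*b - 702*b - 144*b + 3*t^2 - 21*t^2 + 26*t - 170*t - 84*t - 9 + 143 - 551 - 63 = -18*b^3 - 250*b^2 - 748*b + t^2*(-6*b - 18) + t*(-24*b^2 - 148*b - 228) - 480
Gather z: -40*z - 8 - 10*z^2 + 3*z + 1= -10*z^2 - 37*z - 7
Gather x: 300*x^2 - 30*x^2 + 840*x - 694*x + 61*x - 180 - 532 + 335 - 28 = 270*x^2 + 207*x - 405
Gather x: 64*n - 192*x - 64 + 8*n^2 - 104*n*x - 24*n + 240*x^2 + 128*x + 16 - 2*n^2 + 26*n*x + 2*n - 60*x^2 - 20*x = 6*n^2 + 42*n + 180*x^2 + x*(-78*n - 84) - 48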